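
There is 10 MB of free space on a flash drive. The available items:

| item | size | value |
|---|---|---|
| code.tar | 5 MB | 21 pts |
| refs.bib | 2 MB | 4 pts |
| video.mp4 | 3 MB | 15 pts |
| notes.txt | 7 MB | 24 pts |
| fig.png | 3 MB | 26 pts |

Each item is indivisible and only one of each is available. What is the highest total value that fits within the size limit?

51 pts

Check high-value combinations within 10 MB:
- code.tar+refs.bib+fig.png: size 5+2+3=10, value 21+4+26=51
- notes.txt+fig.png: size 7+3=10, value 24+26=50
- code.tar+fig.png: size 5+3=8, value 21+26=47
- refs.bib+video.mp4+fig.png: size 2+3+3=8, value 4+15+26=45
Best: 51 pts.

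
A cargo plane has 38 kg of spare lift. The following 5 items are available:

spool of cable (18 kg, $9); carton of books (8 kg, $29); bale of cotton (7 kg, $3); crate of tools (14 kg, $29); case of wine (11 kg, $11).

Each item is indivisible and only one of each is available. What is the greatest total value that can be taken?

$69

Check high-value combinations within 38 kg:
- carton of books+crate of tools+case of wine: weight 8+14+11=33, value 29+29+11=69
- carton of books+bale of cotton+crate of tools: weight 8+7+14=29, value 29+3+29=61
- carton of books+crate of tools: weight 8+14=22, value 29+29=58
Best: $69.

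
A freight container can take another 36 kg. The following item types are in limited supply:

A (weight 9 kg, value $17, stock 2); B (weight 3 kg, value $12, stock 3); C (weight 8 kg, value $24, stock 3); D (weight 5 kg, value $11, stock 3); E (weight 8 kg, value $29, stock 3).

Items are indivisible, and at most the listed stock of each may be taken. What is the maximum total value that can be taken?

Top feasible selections:
- 3×B + 3×E: weight 33, value 123
- 1×B + 1×C + 3×E: weight 35, value 123
- 2×B + 1×D + 3×E: weight 35, value 122
- 3×B + 1×C + 2×E: weight 33, value 118
Best: $123.

$123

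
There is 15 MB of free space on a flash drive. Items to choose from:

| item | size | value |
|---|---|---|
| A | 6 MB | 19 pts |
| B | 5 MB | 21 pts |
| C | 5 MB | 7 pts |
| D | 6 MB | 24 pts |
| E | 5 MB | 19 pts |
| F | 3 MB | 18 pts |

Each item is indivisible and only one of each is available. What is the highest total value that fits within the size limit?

Check high-value combinations within 15 MB:
- B+D+F: size 5+6+3=14, value 21+24+18=63
- D+E+F: size 6+5+3=14, value 24+19+18=61
- A+D+F: size 6+6+3=15, value 19+24+18=61
- B+E+F: size 5+5+3=13, value 21+19+18=58
- A+B+F: size 6+5+3=14, value 19+21+18=58
Best: 63 pts.

63 pts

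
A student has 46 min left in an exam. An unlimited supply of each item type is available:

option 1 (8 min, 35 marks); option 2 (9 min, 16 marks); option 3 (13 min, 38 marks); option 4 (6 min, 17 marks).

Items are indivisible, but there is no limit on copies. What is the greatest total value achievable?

192 marks

Best value-per-unit is option 1 at 35/8; filling with it alone gives 5×35 = 175.
Optimal mix: 5×option 1 + 1×option 4 → time 46, value 192.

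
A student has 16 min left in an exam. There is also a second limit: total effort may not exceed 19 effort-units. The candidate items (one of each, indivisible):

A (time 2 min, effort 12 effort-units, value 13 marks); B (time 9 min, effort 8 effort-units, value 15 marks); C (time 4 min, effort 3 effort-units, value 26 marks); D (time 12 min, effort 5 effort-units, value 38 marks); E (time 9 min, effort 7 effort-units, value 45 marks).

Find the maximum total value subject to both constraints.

Feasible sets respecting both limits:
- C+E: time 13, effort 10, value 71
- C+D: time 16, effort 8, value 64
- A+E: time 11, effort 19, value 58
- A+D: time 14, effort 17, value 51
Best: 71 marks.

71 marks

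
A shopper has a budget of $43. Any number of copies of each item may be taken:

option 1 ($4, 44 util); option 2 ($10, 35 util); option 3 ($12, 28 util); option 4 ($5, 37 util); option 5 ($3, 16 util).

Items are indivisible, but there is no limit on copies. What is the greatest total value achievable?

456 util

Best value-per-unit is option 1 at 44/4; filling with it alone gives 10×44 = 440.
Optimal mix: 10×option 1 + 1×option 5 → cost 43, value 456.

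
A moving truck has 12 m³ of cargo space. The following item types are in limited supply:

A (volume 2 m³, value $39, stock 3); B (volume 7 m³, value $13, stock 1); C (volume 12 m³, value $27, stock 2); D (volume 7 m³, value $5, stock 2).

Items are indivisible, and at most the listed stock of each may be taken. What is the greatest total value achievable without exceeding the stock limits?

Top feasible selections:
- 3×A: volume 6, value 117
- 2×A + 1×B: volume 11, value 91
- 2×A + 1×D: volume 11, value 83
Best: $117.

$117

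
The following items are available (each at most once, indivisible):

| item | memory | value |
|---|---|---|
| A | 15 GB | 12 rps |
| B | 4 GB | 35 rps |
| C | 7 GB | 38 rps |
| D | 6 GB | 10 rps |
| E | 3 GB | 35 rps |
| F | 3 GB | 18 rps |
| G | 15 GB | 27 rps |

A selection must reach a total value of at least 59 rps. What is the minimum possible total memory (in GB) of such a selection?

Subsets with value ≥ 59, sorted by total memory:
- B+E: memory 7, value 70
- B+E+F: memory 10, value 88
Minimum memory: 7 GB.

7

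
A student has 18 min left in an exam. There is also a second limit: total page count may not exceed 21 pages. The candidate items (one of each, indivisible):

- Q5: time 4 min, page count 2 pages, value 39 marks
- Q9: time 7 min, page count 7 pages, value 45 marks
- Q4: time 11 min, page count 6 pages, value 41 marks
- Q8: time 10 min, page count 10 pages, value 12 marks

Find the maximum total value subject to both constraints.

Feasible sets respecting both limits:
- Q9+Q4: time 18, page count 13, value 86
- Q5+Q9: time 11, page count 9, value 84
- Q5+Q4: time 15, page count 8, value 80
Best: 86 marks.

86 marks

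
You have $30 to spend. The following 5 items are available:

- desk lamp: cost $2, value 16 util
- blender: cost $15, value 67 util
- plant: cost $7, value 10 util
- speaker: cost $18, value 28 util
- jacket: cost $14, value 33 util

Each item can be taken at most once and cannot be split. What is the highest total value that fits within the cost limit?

This is a 0/1 knapsack; check combinations near the capacity.
- blender+jacket: cost 15+14=29, value 67+33=100
- desk lamp+blender+plant: cost 2+15+7=24, value 16+67+10=93
- desk lamp+blender: cost 2+15=17, value 16+67=83
Best: 100 util.

100 util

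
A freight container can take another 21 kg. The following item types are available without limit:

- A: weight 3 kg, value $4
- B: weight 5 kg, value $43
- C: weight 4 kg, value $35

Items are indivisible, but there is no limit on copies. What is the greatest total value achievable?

Best value-per-unit is C at 35/4; filling with it alone gives 5×35 = 175.
Optimal mix: 1×B + 4×C → weight 21, value 183.

$183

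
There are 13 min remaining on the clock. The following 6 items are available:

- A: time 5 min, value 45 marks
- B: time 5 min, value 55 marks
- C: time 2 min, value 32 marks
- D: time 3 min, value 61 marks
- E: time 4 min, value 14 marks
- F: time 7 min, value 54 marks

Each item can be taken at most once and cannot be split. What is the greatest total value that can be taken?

Check high-value combinations within 13 min:
- A+B+D: time 5+5+3=13, value 45+55+61=161
- B+C+D: time 5+2+3=10, value 55+32+61=148
- C+D+F: time 2+3+7=12, value 32+61+54=147
- A+C+D: time 5+2+3=10, value 45+32+61=138
- A+B+C: time 5+5+2=12, value 45+55+32=132
Best: 161 marks.

161 marks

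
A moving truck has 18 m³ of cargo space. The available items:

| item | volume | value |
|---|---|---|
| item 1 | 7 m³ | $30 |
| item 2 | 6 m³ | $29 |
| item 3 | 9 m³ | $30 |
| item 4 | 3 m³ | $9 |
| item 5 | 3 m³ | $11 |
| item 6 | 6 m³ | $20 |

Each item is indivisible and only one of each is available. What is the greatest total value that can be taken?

$70

Check high-value combinations within 18 m³:
- item 1+item 2+item 5: volume 7+6+3=16, value 30+29+11=70
- item 2+item 3+item 5: volume 6+9+3=18, value 29+30+11=70
- item 2+item 4+item 5+item 6: volume 6+3+3+6=18, value 29+9+11+20=69
Best: $70.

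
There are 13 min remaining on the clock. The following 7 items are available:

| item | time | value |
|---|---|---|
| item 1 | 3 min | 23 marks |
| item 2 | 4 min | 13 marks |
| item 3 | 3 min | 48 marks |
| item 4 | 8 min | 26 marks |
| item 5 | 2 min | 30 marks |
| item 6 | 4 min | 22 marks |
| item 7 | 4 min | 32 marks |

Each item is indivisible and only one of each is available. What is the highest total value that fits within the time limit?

Check high-value combinations within 13 min:
- item 1+item 3+item 5+item 7: time 3+3+2+4=12, value 23+48+30+32=133
- item 3+item 5+item 6+item 7: time 3+2+4+4=13, value 48+30+22+32=132
- item 1+item 3+item 5+item 6: time 3+3+2+4=12, value 23+48+30+22=123
- item 2+item 3+item 5+item 7: time 4+3+2+4=13, value 13+48+30+32=123
Best: 133 marks.

133 marks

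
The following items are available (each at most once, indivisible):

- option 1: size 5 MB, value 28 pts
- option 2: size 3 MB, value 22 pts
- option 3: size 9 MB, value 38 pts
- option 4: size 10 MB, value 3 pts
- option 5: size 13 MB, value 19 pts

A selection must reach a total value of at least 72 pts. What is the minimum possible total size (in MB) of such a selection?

17

Subsets with value ≥ 72, sorted by total size:
- option 1+option 2+option 3: size 17, value 88
- option 2+option 3+option 5: size 25, value 79
- option 1+option 2+option 3+option 4: size 27, value 91
Minimum size: 17 MB.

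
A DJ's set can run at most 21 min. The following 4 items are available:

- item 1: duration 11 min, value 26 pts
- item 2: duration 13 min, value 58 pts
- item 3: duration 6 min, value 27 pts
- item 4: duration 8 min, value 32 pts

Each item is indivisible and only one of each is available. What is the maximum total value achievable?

90 pts

Check high-value combinations within 21 min:
- item 2+item 4: duration 13+8=21, value 58+32=90
- item 2+item 3: duration 13+6=19, value 58+27=85
- item 3+item 4: duration 6+8=14, value 27+32=59
- item 2: duration 13, value 58
- item 1+item 4: duration 11+8=19, value 26+32=58
Best: 90 pts.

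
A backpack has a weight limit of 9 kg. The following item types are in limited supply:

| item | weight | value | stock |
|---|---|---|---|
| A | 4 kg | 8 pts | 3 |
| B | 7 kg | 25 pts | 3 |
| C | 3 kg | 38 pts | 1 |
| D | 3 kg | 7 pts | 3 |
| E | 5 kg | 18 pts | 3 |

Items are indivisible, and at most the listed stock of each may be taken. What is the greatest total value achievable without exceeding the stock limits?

Best selections within weight 9 and stock limits:
- 1×C + 1×E: weight 8, value 56
- 1×C + 2×D: weight 9, value 52
Best: 56 pts.

56 pts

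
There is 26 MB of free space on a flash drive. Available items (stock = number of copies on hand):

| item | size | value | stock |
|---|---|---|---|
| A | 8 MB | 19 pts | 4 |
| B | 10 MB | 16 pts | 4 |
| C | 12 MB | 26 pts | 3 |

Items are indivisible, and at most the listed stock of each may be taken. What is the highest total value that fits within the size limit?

57 pts

Top feasible selections:
- 3×A: size 24, value 57
- 2×A + 1×B: size 26, value 54
- 2×C: size 24, value 52
- 1×A + 1×C: size 20, value 45
Best: 57 pts.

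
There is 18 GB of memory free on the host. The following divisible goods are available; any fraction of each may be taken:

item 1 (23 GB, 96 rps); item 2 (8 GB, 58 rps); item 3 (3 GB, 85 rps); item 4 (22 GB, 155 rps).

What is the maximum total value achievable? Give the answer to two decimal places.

192.32

Take in order of value per unit:
- item 3 (85/3 per unit): all 3 → value 85, running total 85.00
- item 2 (58/8 per unit): all 8 → value 58, running total 143.00
- item 4 (155/22 per unit): 7 of 22 → value 7×155/22 = 49.3182, running total 192.32
Total 192.32.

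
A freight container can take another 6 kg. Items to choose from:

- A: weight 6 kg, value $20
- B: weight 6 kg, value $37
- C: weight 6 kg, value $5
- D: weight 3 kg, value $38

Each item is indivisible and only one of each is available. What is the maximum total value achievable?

$38

Check high-value combinations within 6 kg:
- D: weight 3, value 38
- B: weight 6, value 37
- A: weight 6, value 20
- C: weight 6, value 5
Best: $38.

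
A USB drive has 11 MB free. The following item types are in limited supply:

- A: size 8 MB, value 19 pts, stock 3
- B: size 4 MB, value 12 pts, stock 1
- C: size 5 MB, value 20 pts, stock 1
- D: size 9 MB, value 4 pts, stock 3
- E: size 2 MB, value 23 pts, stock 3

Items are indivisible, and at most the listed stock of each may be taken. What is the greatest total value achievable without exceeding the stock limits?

Top feasible selections:
- 1×C + 3×E: size 11, value 89
- 1×B + 3×E: size 10, value 81
Best: 89 pts.

89 pts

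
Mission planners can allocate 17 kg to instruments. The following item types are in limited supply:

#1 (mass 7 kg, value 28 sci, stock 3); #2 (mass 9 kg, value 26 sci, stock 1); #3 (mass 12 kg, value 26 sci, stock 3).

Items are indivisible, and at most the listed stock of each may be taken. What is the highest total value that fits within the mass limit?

Top feasible selections:
- 2×#1: mass 14, value 56
- 1×#1 + 1×#2: mass 16, value 54
Best: 56 sci.

56 sci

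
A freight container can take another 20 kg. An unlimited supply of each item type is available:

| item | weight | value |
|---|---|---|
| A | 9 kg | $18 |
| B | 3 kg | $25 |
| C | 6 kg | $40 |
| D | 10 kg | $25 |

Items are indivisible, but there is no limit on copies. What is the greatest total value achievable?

$150

Best value-per-unit is B at 25/3, and filling with it alone uses weight 6×3=18. No mix of the others beats 6×25 = 150.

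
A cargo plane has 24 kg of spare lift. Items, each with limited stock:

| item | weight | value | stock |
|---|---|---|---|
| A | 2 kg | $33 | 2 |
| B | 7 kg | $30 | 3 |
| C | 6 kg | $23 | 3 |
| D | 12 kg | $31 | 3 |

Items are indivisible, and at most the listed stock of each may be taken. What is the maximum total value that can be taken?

$149

Best selections within weight 24 and stock limits:
- 2×A + 2×B + 1×C: weight 24, value 149
- 2×A + 1×B + 2×C: weight 23, value 142
Best: $149.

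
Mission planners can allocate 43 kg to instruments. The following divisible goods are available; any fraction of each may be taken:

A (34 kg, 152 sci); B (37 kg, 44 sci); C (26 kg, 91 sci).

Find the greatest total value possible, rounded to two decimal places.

Take in order of value per unit:
- A (152/34 per unit): all 34 → value 152, running total 152.00
- C (91/26 per unit): 9 of 26 → value 9×91/26 = 31.5000, running total 183.50
Total 183.50.

183.50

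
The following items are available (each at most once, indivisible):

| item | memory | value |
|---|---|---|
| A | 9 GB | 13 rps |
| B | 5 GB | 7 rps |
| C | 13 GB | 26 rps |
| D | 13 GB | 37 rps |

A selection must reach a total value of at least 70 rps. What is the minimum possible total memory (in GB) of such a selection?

31

Subsets with value ≥ 70, sorted by total memory:
- B+C+D: memory 31, value 70
- A+C+D: memory 35, value 76
- A+B+C+D: memory 40, value 83
Minimum memory: 31 GB.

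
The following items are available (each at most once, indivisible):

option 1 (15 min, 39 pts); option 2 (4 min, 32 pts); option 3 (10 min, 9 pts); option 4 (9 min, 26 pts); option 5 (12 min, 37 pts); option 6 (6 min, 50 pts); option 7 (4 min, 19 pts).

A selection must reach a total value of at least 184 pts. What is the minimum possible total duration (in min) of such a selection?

46

Subsets with value ≥ 184, sorted by total duration:
- option 1+option 2+option 4+option 5+option 6: duration 46, value 184
- option 1+option 2+option 4+option 5+option 6+option 7: duration 50, value 203
- option 1+option 2+option 3+option 5+option 6+option 7: duration 51, value 186
Minimum duration: 46 min.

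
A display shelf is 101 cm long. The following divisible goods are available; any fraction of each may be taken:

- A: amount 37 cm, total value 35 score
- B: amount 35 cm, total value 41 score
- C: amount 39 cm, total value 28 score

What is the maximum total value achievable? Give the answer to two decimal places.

96.82

Take in order of value per unit:
- B (41/35 per unit): all 35 → value 41, running total 41.00
- A (35/37 per unit): all 37 → value 35, running total 76.00
- C (28/39 per unit): 29 of 39 → value 29×28/39 = 20.8205, running total 96.82
Total 96.82.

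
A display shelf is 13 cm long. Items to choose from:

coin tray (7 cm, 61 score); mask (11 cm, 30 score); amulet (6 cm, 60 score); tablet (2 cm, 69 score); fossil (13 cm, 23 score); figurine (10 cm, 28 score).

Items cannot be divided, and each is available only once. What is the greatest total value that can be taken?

130 score

Check high-value combinations within 13 cm:
- coin tray+tablet: length 7+2=9, value 61+69=130
- amulet+tablet: length 6+2=8, value 60+69=129
- coin tray+amulet: length 7+6=13, value 61+60=121
- mask+tablet: length 11+2=13, value 30+69=99
- tablet+figurine: length 2+10=12, value 69+28=97
Best: 130 score.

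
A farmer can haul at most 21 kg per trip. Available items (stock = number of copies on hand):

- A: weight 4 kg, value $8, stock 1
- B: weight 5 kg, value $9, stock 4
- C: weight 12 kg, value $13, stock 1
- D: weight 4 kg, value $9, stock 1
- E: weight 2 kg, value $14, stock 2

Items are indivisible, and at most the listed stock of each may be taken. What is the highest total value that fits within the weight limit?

$55

Top feasible selections:
- 2×B + 1×D + 2×E: weight 18, value 55
- 3×B + 2×E: weight 19, value 55
- 1×A + 1×B + 1×D + 2×E: weight 17, value 54
Best: $55.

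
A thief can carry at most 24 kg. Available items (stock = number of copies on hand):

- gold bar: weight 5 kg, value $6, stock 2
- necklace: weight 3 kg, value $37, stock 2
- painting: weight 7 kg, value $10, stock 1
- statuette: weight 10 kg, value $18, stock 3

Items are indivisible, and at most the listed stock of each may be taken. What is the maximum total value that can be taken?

Best selections within weight 24 and stock limits:
- 2×necklace + 1×painting + 1×statuette: weight 23, value 102
- 1×gold bar + 2×necklace + 1×statuette: weight 21, value 98
- 2×gold bar + 2×necklace + 1×painting: weight 23, value 96
Best: $102.

$102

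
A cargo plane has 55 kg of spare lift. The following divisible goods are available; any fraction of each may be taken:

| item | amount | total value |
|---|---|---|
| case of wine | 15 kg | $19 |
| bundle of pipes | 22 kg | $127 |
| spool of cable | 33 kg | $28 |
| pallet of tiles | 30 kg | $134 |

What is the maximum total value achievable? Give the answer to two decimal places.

Take in order of value per unit:
- bundle of pipes (127/22 per unit): all 22 → value 127, running total 127.00
- pallet of tiles (134/30 per unit): all 30 → value 134, running total 261.00
- case of wine (19/15 per unit): 3 of 15 → value 3×19/15 = 3.8000, running total 264.80
Total 264.80.

264.80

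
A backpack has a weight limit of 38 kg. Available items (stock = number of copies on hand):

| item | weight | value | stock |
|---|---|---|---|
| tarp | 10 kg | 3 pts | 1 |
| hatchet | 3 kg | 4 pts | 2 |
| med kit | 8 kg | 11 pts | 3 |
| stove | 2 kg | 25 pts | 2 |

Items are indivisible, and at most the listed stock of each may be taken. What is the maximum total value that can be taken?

91 pts

Best selections within weight 38 and stock limits:
- 2×hatchet + 3×med kit + 2×stove: weight 34, value 91
- 1×hatchet + 3×med kit + 2×stove: weight 31, value 87
- 1×tarp + 3×med kit + 2×stove: weight 38, value 86
- 3×med kit + 2×stove: weight 28, value 83
Best: 91 pts.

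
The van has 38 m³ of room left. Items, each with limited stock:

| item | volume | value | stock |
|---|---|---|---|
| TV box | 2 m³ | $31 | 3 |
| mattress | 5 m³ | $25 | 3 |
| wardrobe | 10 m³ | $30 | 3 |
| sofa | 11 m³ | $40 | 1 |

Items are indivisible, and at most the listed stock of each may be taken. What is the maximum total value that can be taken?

$213

Top feasible selections:
- 3×TV box + 2×mattress + 1×wardrobe + 1×sofa: volume 37, value 213
- 3×TV box + 3×mattress + 1×sofa: volume 32, value 208
Best: $213.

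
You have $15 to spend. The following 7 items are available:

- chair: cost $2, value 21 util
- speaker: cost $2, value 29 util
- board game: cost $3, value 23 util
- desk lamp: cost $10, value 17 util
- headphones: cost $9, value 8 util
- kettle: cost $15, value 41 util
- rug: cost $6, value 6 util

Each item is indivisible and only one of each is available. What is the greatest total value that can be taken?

79 util

Check high-value combinations within $15:
- chair+speaker+board game+rug: cost 2+2+3+6=13, value 21+29+23+6=79
- chair+speaker+board game: cost 2+2+3=7, value 21+29+23=73
- speaker+board game+desk lamp: cost 2+3+10=15, value 29+23+17=69
- chair+speaker+desk lamp: cost 2+2+10=14, value 21+29+17=67
Best: 79 util.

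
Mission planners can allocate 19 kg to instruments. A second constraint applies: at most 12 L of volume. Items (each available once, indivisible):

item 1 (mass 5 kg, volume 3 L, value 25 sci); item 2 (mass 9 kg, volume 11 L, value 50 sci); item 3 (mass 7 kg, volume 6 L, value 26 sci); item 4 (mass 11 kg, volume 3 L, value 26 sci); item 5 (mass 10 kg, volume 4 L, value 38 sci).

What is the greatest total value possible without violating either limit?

64 sci

Feasible sets respecting both limits:
- item 3+item 5: mass 17, volume 10, value 64
- item 1+item 5: mass 15, volume 7, value 63
- item 3+item 4: mass 18, volume 9, value 52
Best: 64 sci.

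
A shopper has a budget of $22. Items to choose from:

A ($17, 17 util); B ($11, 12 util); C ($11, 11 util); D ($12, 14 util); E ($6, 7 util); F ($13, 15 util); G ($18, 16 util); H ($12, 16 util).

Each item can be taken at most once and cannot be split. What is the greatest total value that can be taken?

23 util

Check high-value combinations within $22:
- E+H: cost 6+12=18, value 7+16=23
- B+C: cost 11+11=22, value 12+11=23
- E+F: cost 6+13=19, value 7+15=22
- D+E: cost 12+6=18, value 14+7=21
- B+E: cost 11+6=17, value 12+7=19
Best: 23 util.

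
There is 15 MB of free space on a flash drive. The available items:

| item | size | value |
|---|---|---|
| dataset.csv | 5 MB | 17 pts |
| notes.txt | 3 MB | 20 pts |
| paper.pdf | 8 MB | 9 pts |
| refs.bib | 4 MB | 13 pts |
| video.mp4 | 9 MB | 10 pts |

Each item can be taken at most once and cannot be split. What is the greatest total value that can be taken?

50 pts

Check high-value combinations within 15 MB:
- dataset.csv+notes.txt+refs.bib: size 5+3+4=12, value 17+20+13=50
- notes.txt+paper.pdf+refs.bib: size 3+8+4=15, value 20+9+13=42
- dataset.csv+notes.txt: size 5+3=8, value 17+20=37
- notes.txt+refs.bib: size 3+4=7, value 20+13=33
Best: 50 pts.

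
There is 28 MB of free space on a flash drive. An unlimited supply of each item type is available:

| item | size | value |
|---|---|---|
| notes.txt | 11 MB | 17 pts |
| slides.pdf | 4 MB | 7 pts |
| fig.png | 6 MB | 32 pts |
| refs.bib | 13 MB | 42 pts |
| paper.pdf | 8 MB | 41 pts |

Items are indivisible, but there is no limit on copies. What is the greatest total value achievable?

146 pts

Best value-per-unit is fig.png at 32/6; filling with it alone gives 4×32 = 128.
Optimal mix: 2×fig.png + 2×paper.pdf → size 28, value 146.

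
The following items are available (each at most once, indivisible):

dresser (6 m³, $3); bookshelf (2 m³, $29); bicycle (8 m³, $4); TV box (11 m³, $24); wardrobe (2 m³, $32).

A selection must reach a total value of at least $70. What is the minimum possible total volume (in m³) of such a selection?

Subsets with value ≥ 70, sorted by total volume:
- bookshelf+TV box+wardrobe: volume 15, value 85
- dresser+bookshelf+TV box+wardrobe: volume 21, value 88
- bookshelf+bicycle+TV box+wardrobe: volume 23, value 89
- dresser+bookshelf+bicycle+TV box+wardrobe: volume 29, value 92
Minimum volume: 15 m³.

15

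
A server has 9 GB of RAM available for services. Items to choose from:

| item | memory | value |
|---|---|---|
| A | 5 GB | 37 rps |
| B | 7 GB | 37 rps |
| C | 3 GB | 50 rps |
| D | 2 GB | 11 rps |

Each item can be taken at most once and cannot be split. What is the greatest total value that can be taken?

Check high-value combinations within 9 GB:
- A+C: memory 5+3=8, value 37+50=87
- C+D: memory 3+2=5, value 50+11=61
- C: memory 3, value 50
Best: 87 rps.

87 rps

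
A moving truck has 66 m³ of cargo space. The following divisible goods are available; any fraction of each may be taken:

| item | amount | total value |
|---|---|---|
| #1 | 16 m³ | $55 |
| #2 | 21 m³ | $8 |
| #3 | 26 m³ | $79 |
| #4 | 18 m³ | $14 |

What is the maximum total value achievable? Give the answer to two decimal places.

Take in order of value per unit:
- #1 (55/16 per unit): all 16 → value 55, running total 55.00
- #3 (79/26 per unit): all 26 → value 79, running total 134.00
- #4 (14/18 per unit): all 18 → value 14, running total 148.00
- #2 (8/21 per unit): 6 of 21 → value 6×8/21 = 2.2857, running total 150.29
Total 150.29.

150.29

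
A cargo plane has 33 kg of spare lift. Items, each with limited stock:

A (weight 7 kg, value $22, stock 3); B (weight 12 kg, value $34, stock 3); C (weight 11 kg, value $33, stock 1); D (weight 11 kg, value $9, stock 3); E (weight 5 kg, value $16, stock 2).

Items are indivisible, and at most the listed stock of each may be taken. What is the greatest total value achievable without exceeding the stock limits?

Best selections within weight 33 and stock limits:
- 3×A + 1×B: weight 33, value 100
- 3×A + 1×C: weight 32, value 99
- 1×B + 1×C + 2×E: weight 33, value 99
Best: $100.

$100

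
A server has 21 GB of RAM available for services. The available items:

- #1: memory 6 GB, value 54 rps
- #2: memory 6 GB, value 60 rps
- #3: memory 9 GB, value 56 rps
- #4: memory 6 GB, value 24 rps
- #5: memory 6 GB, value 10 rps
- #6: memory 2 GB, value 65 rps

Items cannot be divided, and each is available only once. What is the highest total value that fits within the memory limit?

Check high-value combinations within 21 GB:
- #1+#2+#4+#6: memory 6+6+6+2=20, value 54+60+24+65=203
- #1+#2+#5+#6: memory 6+6+6+2=20, value 54+60+10+65=189
- #2+#3+#6: memory 6+9+2=17, value 60+56+65=181
Best: 203 rps.

203 rps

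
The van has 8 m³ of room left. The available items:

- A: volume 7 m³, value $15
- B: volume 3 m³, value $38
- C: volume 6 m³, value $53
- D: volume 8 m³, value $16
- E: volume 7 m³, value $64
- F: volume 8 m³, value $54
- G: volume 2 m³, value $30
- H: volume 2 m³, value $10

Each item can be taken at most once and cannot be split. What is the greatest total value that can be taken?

Check high-value combinations within 8 m³:
- C+G: volume 6+2=8, value 53+30=83
- B+G+H: volume 3+2+2=7, value 38+30+10=78
- B+G: volume 3+2=5, value 38+30=68
- E: volume 7, value 64
Best: $83.

$83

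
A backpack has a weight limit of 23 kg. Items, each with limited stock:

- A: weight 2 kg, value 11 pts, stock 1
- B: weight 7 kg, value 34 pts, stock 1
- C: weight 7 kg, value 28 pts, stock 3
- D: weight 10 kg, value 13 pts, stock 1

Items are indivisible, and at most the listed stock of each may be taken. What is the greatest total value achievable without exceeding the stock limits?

Best selections within weight 23 and stock limits:
- 1×A + 1×B + 2×C: weight 23, value 101
- 1×A + 3×C: weight 23, value 95
- 1×B + 2×C: weight 21, value 90
Best: 101 pts.

101 pts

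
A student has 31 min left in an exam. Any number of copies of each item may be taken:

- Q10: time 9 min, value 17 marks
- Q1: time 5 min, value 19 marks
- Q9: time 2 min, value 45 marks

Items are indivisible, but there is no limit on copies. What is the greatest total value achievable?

675 marks

Best value-per-unit is Q9 at 45/2, and filling with it alone uses time 15×2=30. No mix of the others beats 15×45 = 675.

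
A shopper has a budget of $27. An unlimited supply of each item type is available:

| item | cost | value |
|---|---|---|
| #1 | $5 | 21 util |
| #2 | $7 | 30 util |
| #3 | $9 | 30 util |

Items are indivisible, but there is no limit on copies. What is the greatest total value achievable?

114 util

Best value-per-unit is #2 at 30/7; filling with it alone gives 3×30 = 90.
Optimal mix: 4×#1 + 1×#2 → cost 27, value 114.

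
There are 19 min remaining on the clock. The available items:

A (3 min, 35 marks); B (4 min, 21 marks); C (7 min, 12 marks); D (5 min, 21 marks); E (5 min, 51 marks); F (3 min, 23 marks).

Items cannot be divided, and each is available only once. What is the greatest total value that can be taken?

This is a 0/1 knapsack; check combinations near the capacity.
- A+B+E+F: time 3+4+5+3=15, value 35+21+51+23=130
- A+D+E+F: time 3+5+5+3=16, value 35+21+51+23=130
- A+B+D+E: time 3+4+5+5=17, value 35+21+21+51=128
- A+C+E+F: time 3+7+5+3=18, value 35+12+51+23=121
- A+B+C+E: time 3+4+7+5=19, value 35+21+12+51=119
Best: 130 marks.

130 marks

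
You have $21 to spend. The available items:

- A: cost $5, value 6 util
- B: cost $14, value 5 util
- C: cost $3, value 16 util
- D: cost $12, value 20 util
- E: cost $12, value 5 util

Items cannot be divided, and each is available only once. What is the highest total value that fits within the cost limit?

42 util

Check high-value combinations within $21:
- A+C+D: cost 5+3+12=20, value 6+16+20=42
- C+D: cost 3+12=15, value 16+20=36
- A+C+E: cost 5+3+12=20, value 6+16+5=27
Best: 42 util.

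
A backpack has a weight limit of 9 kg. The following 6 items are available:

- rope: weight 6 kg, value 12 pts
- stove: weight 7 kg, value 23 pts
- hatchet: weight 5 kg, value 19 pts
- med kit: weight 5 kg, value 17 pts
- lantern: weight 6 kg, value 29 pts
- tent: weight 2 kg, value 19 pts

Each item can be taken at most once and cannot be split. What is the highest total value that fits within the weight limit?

48 pts

Check high-value combinations within 9 kg:
- lantern+tent: weight 6+2=8, value 29+19=48
- stove+tent: weight 7+2=9, value 23+19=42
- hatchet+tent: weight 5+2=7, value 19+19=38
- med kit+tent: weight 5+2=7, value 17+19=36
- rope+tent: weight 6+2=8, value 12+19=31
Best: 48 pts.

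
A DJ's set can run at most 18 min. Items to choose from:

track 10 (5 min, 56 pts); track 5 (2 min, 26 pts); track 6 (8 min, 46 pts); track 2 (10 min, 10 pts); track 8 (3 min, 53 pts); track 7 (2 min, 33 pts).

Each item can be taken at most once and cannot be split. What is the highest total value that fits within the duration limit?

188 pts

Check high-value combinations within 18 min:
- track 10+track 6+track 8+track 7: duration 5+8+3+2=18, value 56+46+53+33=188
- track 10+track 5+track 6+track 8: duration 5+2+8+3=18, value 56+26+46+53=181
- track 10+track 5+track 8+track 7: duration 5+2+3+2=12, value 56+26+53+33=168
- track 10+track 5+track 6+track 7: duration 5+2+8+2=17, value 56+26+46+33=161
Best: 188 pts.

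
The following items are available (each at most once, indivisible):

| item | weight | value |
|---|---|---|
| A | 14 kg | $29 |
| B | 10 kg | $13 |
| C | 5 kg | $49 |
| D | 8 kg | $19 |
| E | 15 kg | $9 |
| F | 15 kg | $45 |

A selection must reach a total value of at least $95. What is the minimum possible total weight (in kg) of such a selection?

Subsets with value ≥ 95, sorted by total weight:
- A+C+D: weight 27, value 97
- C+D+F: weight 28, value 113
- B+C+F: weight 30, value 107
- A+C+F: weight 34, value 123
Minimum weight: 27 kg.

27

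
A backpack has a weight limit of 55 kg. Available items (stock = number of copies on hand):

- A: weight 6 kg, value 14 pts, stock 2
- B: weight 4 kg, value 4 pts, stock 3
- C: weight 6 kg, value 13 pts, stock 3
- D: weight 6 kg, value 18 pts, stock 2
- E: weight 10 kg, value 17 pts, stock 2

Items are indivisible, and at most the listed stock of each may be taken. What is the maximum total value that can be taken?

120 pts

Best selections within weight 55 and stock limits:
- 2×A + 3×C + 2×D + 1×E: weight 52, value 120
- 2×A + 1×B + 1×C + 2×D + 2×E: weight 54, value 115
- 2×A + 2×B + 2×C + 2×D + 1×E: weight 54, value 115
Best: 120 pts.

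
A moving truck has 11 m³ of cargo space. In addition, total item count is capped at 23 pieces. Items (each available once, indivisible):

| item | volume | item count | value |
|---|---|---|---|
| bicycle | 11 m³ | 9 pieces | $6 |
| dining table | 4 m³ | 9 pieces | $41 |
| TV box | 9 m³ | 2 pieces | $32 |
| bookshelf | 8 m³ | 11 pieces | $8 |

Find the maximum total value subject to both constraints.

$41

Feasible sets respecting both limits:
- dining table: volume 4, item count 9, value 41
- TV box: volume 9, item count 2, value 32
- bookshelf: volume 8, item count 11, value 8
- bicycle: volume 11, item count 9, value 6
Best: $41.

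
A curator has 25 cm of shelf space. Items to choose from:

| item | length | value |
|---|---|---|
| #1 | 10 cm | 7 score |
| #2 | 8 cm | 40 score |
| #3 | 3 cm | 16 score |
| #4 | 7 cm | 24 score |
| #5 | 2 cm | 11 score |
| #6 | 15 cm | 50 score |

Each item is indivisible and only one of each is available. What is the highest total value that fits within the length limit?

Check high-value combinations within 25 cm:
- #2+#5+#6: length 8+2+15=25, value 40+11+50=101
- #2+#3+#4+#5: length 8+3+7+2=20, value 40+16+24+11=91
- #2+#6: length 8+15=23, value 40+50=90
Best: 101 score.

101 score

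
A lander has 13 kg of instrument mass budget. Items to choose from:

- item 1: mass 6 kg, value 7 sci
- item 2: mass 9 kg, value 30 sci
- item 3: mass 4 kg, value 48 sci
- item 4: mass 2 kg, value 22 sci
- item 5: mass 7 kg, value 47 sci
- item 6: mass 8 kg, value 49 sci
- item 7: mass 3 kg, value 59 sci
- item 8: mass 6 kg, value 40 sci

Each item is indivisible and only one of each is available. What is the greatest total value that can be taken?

147 sci

Check high-value combinations within 13 kg:
- item 3+item 7+item 8: mass 4+3+6=13, value 48+59+40=147
- item 4+item 6+item 7: mass 2+8+3=13, value 22+49+59=130
- item 3+item 4+item 7: mass 4+2+3=9, value 48+22+59=129
- item 4+item 5+item 7: mass 2+7+3=12, value 22+47+59=128
Best: 147 sci.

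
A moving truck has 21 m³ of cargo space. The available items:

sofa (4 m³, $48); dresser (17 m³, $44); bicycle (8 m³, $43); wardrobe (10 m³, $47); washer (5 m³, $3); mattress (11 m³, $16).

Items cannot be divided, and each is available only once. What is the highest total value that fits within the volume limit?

Check high-value combinations within 21 m³:
- sofa+wardrobe+washer: volume 4+10+5=19, value 48+47+3=98
- sofa+wardrobe: volume 4+10=14, value 48+47=95
- sofa+bicycle+washer: volume 4+8+5=17, value 48+43+3=94
- sofa+dresser: volume 4+17=21, value 48+44=92
- sofa+bicycle: volume 4+8=12, value 48+43=91
Best: $98.

$98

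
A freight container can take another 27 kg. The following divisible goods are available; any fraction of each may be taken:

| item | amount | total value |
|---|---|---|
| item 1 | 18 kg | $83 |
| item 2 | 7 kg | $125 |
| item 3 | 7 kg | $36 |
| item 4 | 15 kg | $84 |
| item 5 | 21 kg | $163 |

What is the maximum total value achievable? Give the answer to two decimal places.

Take in order of value per unit:
- item 2 (125/7 per unit): all 7 → value 125, running total 125.00
- item 5 (163/21 per unit): 20 of 21 → value 20×163/21 = 155.2381, running total 280.24
Total 280.24.

280.24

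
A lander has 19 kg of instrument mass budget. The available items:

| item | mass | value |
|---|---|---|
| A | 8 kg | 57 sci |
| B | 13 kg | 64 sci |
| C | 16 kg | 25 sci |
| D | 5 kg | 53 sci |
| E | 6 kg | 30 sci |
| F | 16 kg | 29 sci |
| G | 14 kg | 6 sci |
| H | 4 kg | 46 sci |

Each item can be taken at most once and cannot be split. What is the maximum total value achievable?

156 sci

Check high-value combinations within 19 kg:
- A+D+H: mass 8+5+4=17, value 57+53+46=156
- A+D+E: mass 8+5+6=19, value 57+53+30=140
- A+E+H: mass 8+6+4=18, value 57+30+46=133
- D+E+H: mass 5+6+4=15, value 53+30+46=129
- B+D: mass 13+5=18, value 64+53=117
Best: 156 sci.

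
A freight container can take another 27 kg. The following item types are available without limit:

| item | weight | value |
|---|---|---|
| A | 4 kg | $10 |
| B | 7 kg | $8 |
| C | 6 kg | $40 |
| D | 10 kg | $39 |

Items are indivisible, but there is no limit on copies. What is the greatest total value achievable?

$160

Best value-per-unit is C at 40/6, and filling with it alone uses weight 4×6=24. No mix of the others beats 4×40 = 160.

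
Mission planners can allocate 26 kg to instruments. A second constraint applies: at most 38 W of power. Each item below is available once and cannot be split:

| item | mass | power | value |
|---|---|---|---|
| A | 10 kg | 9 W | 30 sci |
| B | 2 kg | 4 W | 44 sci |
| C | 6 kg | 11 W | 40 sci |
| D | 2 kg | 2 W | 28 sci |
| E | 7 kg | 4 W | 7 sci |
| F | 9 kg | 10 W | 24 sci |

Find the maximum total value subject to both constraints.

143 sci

Feasible sets respecting both limits:
- B+C+D+E+F: mass 26, power 31, value 143
- A+B+C+D: mass 20, power 26, value 142
- B+C+D+F: mass 19, power 27, value 136
- A+B+D+F: mass 23, power 25, value 126
Best: 143 sci.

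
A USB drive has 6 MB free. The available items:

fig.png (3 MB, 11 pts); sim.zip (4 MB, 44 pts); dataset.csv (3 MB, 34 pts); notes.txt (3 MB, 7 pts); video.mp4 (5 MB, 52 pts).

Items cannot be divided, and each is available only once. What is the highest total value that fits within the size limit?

52 pts

Check high-value combinations within 6 MB:
- video.mp4: size 5, value 52
- fig.png+dataset.csv: size 3+3=6, value 11+34=45
- sim.zip: size 4, value 44
- dataset.csv+notes.txt: size 3+3=6, value 34+7=41
Best: 52 pts.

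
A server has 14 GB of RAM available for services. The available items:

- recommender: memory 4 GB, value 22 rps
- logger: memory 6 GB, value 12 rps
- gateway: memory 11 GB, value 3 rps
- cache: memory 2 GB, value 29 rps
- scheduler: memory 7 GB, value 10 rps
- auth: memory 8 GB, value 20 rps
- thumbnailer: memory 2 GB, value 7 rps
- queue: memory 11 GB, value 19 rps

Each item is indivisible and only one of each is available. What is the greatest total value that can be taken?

71 rps

Check high-value combinations within 14 GB:
- recommender+cache+auth: memory 4+2+8=14, value 22+29+20=71
- recommender+logger+cache+thumbnailer: memory 4+6+2+2=14, value 22+12+29+7=70
- recommender+logger+cache: memory 4+6+2=12, value 22+12+29=63
- recommender+cache+scheduler: memory 4+2+7=13, value 22+29+10=61
- recommender+cache+thumbnailer: memory 4+2+2=8, value 22+29+7=58
Best: 71 rps.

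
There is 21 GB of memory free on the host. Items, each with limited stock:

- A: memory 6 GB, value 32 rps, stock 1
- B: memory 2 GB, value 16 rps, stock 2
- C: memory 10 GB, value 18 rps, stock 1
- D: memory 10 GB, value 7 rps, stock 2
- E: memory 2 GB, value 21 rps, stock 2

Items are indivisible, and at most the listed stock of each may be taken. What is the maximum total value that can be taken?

106 rps

Best selections within memory 21 and stock limits:
- 1×A + 2×B + 2×E: memory 14, value 106
- 2×B + 1×C + 2×E: memory 18, value 92
Best: 106 rps.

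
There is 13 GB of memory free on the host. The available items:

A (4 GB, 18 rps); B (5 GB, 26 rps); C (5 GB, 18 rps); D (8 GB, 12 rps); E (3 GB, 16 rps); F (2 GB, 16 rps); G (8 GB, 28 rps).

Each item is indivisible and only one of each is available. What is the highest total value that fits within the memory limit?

This is a 0/1 knapsack; check combinations near the capacity.
- A+B+F: memory 4+5+2=11, value 18+26+16=60
- A+B+E: memory 4+5+3=12, value 18+26+16=60
- B+C+F: memory 5+5+2=12, value 26+18+16=60
- B+C+E: memory 5+5+3=13, value 26+18+16=60
Best: 60 rps.

60 rps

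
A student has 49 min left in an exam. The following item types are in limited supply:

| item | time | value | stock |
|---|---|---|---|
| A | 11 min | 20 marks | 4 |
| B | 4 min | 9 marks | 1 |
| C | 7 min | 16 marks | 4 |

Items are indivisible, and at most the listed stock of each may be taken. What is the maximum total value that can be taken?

Top feasible selections:
- 2×A + 1×B + 3×C: time 47, value 97
- 1×A + 1×B + 4×C: time 43, value 93
Best: 97 marks.

97 marks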